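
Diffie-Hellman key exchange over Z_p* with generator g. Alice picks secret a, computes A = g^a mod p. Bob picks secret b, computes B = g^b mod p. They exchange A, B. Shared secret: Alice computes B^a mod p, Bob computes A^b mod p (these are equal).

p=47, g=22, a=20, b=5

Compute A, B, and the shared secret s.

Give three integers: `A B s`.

Answer: 9 35 17

Derivation:
A = 22^20 mod 47  (bits of 20 = 10100)
  bit 0 = 1: r = r^2 * 22 mod 47 = 1^2 * 22 = 1*22 = 22
  bit 1 = 0: r = r^2 mod 47 = 22^2 = 14
  bit 2 = 1: r = r^2 * 22 mod 47 = 14^2 * 22 = 8*22 = 35
  bit 3 = 0: r = r^2 mod 47 = 35^2 = 3
  bit 4 = 0: r = r^2 mod 47 = 3^2 = 9
  -> A = 9
B = 22^5 mod 47  (bits of 5 = 101)
  bit 0 = 1: r = r^2 * 22 mod 47 = 1^2 * 22 = 1*22 = 22
  bit 1 = 0: r = r^2 mod 47 = 22^2 = 14
  bit 2 = 1: r = r^2 * 22 mod 47 = 14^2 * 22 = 8*22 = 35
  -> B = 35
s = B^a = 35^20 mod 47  (bits of 20 = 10100)
  bit 0 = 1: r = r^2 * 35 mod 47 = 1^2 * 35 = 1*35 = 35
  bit 1 = 0: r = r^2 mod 47 = 35^2 = 3
  bit 2 = 1: r = r^2 * 35 mod 47 = 3^2 * 35 = 9*35 = 33
  bit 3 = 0: r = r^2 mod 47 = 33^2 = 8
  bit 4 = 0: r = r^2 mod 47 = 8^2 = 17
  -> s = B^a = 17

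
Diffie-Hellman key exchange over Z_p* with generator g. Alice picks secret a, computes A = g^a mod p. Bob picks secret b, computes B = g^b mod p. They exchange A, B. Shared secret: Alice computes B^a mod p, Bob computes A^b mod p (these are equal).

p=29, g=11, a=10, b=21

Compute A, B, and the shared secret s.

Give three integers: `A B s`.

A = 11^10 mod 29  (bits of 10 = 1010)
  bit 0 = 1: r = r^2 * 11 mod 29 = 1^2 * 11 = 1*11 = 11
  bit 1 = 0: r = r^2 mod 29 = 11^2 = 5
  bit 2 = 1: r = r^2 * 11 mod 29 = 5^2 * 11 = 25*11 = 14
  bit 3 = 0: r = r^2 mod 29 = 14^2 = 22
  -> A = 22
B = 11^21 mod 29  (bits of 21 = 10101)
  bit 0 = 1: r = r^2 * 11 mod 29 = 1^2 * 11 = 1*11 = 11
  bit 1 = 0: r = r^2 mod 29 = 11^2 = 5
  bit 2 = 1: r = r^2 * 11 mod 29 = 5^2 * 11 = 25*11 = 14
  bit 3 = 0: r = r^2 mod 29 = 14^2 = 22
  bit 4 = 1: r = r^2 * 11 mod 29 = 22^2 * 11 = 20*11 = 17
  -> B = 17
s = B^a = 17^10 mod 29  (bits of 10 = 1010)
  bit 0 = 1: r = r^2 * 17 mod 29 = 1^2 * 17 = 1*17 = 17
  bit 1 = 0: r = r^2 mod 29 = 17^2 = 28
  bit 2 = 1: r = r^2 * 17 mod 29 = 28^2 * 17 = 1*17 = 17
  bit 3 = 0: r = r^2 mod 29 = 17^2 = 28
  -> s = B^a = 28

Answer: 22 17 28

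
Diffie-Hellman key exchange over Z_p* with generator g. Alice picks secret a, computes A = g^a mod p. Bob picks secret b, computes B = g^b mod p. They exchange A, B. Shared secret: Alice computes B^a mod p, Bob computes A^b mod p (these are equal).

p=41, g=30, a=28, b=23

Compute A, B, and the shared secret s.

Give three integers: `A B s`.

A = 30^28 mod 41  (bits of 28 = 11100)
  bit 0 = 1: r = r^2 * 30 mod 41 = 1^2 * 30 = 1*30 = 30
  bit 1 = 1: r = r^2 * 30 mod 41 = 30^2 * 30 = 39*30 = 22
  bit 2 = 1: r = r^2 * 30 mod 41 = 22^2 * 30 = 33*30 = 6
  bit 3 = 0: r = r^2 mod 41 = 6^2 = 36
  bit 4 = 0: r = r^2 mod 41 = 36^2 = 25
  -> A = 25
B = 30^23 mod 41  (bits of 23 = 10111)
  bit 0 = 1: r = r^2 * 30 mod 41 = 1^2 * 30 = 1*30 = 30
  bit 1 = 0: r = r^2 mod 41 = 30^2 = 39
  bit 2 = 1: r = r^2 * 30 mod 41 = 39^2 * 30 = 4*30 = 38
  bit 3 = 1: r = r^2 * 30 mod 41 = 38^2 * 30 = 9*30 = 24
  bit 4 = 1: r = r^2 * 30 mod 41 = 24^2 * 30 = 2*30 = 19
  -> B = 19
s = B^a = 19^28 mod 41  (bits of 28 = 11100)
  bit 0 = 1: r = r^2 * 19 mod 41 = 1^2 * 19 = 1*19 = 19
  bit 1 = 1: r = r^2 * 19 mod 41 = 19^2 * 19 = 33*19 = 12
  bit 2 = 1: r = r^2 * 19 mod 41 = 12^2 * 19 = 21*19 = 30
  bit 3 = 0: r = r^2 mod 41 = 30^2 = 39
  bit 4 = 0: r = r^2 mod 41 = 39^2 = 4
  -> s = B^a = 4

Answer: 25 19 4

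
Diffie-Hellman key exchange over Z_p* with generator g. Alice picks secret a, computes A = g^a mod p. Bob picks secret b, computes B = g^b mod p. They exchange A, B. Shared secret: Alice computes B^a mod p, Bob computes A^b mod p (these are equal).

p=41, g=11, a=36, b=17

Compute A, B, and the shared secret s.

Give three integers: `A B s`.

Answer: 31 28 23

Derivation:
A = 11^36 mod 41  (bits of 36 = 100100)
  bit 0 = 1: r = r^2 * 11 mod 41 = 1^2 * 11 = 1*11 = 11
  bit 1 = 0: r = r^2 mod 41 = 11^2 = 39
  bit 2 = 0: r = r^2 mod 41 = 39^2 = 4
  bit 3 = 1: r = r^2 * 11 mod 41 = 4^2 * 11 = 16*11 = 12
  bit 4 = 0: r = r^2 mod 41 = 12^2 = 21
  bit 5 = 0: r = r^2 mod 41 = 21^2 = 31
  -> A = 31
B = 11^17 mod 41  (bits of 17 = 10001)
  bit 0 = 1: r = r^2 * 11 mod 41 = 1^2 * 11 = 1*11 = 11
  bit 1 = 0: r = r^2 mod 41 = 11^2 = 39
  bit 2 = 0: r = r^2 mod 41 = 39^2 = 4
  bit 3 = 0: r = r^2 mod 41 = 4^2 = 16
  bit 4 = 1: r = r^2 * 11 mod 41 = 16^2 * 11 = 10*11 = 28
  -> B = 28
s = B^a = 28^36 mod 41  (bits of 36 = 100100)
  bit 0 = 1: r = r^2 * 28 mod 41 = 1^2 * 28 = 1*28 = 28
  bit 1 = 0: r = r^2 mod 41 = 28^2 = 5
  bit 2 = 0: r = r^2 mod 41 = 5^2 = 25
  bit 3 = 1: r = r^2 * 28 mod 41 = 25^2 * 28 = 10*28 = 34
  bit 4 = 0: r = r^2 mod 41 = 34^2 = 8
  bit 5 = 0: r = r^2 mod 41 = 8^2 = 23
  -> s = B^a = 23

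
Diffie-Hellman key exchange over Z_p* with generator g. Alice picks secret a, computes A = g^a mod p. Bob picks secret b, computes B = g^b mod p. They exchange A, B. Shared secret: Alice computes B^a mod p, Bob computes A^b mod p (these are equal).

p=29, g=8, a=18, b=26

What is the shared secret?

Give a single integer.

Answer: 16

Derivation:
A = 8^18 mod 29  (bits of 18 = 10010)
  bit 0 = 1: r = r^2 * 8 mod 29 = 1^2 * 8 = 1*8 = 8
  bit 1 = 0: r = r^2 mod 29 = 8^2 = 6
  bit 2 = 0: r = r^2 mod 29 = 6^2 = 7
  bit 3 = 1: r = r^2 * 8 mod 29 = 7^2 * 8 = 20*8 = 15
  bit 4 = 0: r = r^2 mod 29 = 15^2 = 22
  -> A = 22
B = 8^26 mod 29  (bits of 26 = 11010)
  bit 0 = 1: r = r^2 * 8 mod 29 = 1^2 * 8 = 1*8 = 8
  bit 1 = 1: r = r^2 * 8 mod 29 = 8^2 * 8 = 6*8 = 19
  bit 2 = 0: r = r^2 mod 29 = 19^2 = 13
  bit 3 = 1: r = r^2 * 8 mod 29 = 13^2 * 8 = 24*8 = 18
  bit 4 = 0: r = r^2 mod 29 = 18^2 = 5
  -> B = 5
s = B^a = 5^18 mod 29  (bits of 18 = 10010)
  bit 0 = 1: r = r^2 * 5 mod 29 = 1^2 * 5 = 1*5 = 5
  bit 1 = 0: r = r^2 mod 29 = 5^2 = 25
  bit 2 = 0: r = r^2 mod 29 = 25^2 = 16
  bit 3 = 1: r = r^2 * 5 mod 29 = 16^2 * 5 = 24*5 = 4
  bit 4 = 0: r = r^2 mod 29 = 4^2 = 16
  -> s = B^a = 16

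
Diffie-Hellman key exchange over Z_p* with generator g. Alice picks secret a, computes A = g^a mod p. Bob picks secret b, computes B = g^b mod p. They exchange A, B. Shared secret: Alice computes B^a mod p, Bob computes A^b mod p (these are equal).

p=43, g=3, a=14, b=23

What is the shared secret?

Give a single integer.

A = 3^14 mod 43  (bits of 14 = 1110)
  bit 0 = 1: r = r^2 * 3 mod 43 = 1^2 * 3 = 1*3 = 3
  bit 1 = 1: r = r^2 * 3 mod 43 = 3^2 * 3 = 9*3 = 27
  bit 2 = 1: r = r^2 * 3 mod 43 = 27^2 * 3 = 41*3 = 37
  bit 3 = 0: r = r^2 mod 43 = 37^2 = 36
  -> A = 36
B = 3^23 mod 43  (bits of 23 = 10111)
  bit 0 = 1: r = r^2 * 3 mod 43 = 1^2 * 3 = 1*3 = 3
  bit 1 = 0: r = r^2 mod 43 = 3^2 = 9
  bit 2 = 1: r = r^2 * 3 mod 43 = 9^2 * 3 = 38*3 = 28
  bit 3 = 1: r = r^2 * 3 mod 43 = 28^2 * 3 = 10*3 = 30
  bit 4 = 1: r = r^2 * 3 mod 43 = 30^2 * 3 = 40*3 = 34
  -> B = 34
s = B^a = 34^14 mod 43  (bits of 14 = 1110)
  bit 0 = 1: r = r^2 * 34 mod 43 = 1^2 * 34 = 1*34 = 34
  bit 1 = 1: r = r^2 * 34 mod 43 = 34^2 * 34 = 38*34 = 2
  bit 2 = 1: r = r^2 * 34 mod 43 = 2^2 * 34 = 4*34 = 7
  bit 3 = 0: r = r^2 mod 43 = 7^2 = 6
  -> s = B^a = 6

Answer: 6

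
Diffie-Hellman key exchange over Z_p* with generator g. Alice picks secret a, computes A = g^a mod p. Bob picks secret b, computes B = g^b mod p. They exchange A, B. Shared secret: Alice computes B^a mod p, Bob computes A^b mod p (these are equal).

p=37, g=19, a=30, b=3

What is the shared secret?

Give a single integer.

Answer: 36

Derivation:
A = 19^30 mod 37  (bits of 30 = 11110)
  bit 0 = 1: r = r^2 * 19 mod 37 = 1^2 * 19 = 1*19 = 19
  bit 1 = 1: r = r^2 * 19 mod 37 = 19^2 * 19 = 28*19 = 14
  bit 2 = 1: r = r^2 * 19 mod 37 = 14^2 * 19 = 11*19 = 24
  bit 3 = 1: r = r^2 * 19 mod 37 = 24^2 * 19 = 21*19 = 29
  bit 4 = 0: r = r^2 mod 37 = 29^2 = 27
  -> A = 27
B = 19^3 mod 37  (bits of 3 = 11)
  bit 0 = 1: r = r^2 * 19 mod 37 = 1^2 * 19 = 1*19 = 19
  bit 1 = 1: r = r^2 * 19 mod 37 = 19^2 * 19 = 28*19 = 14
  -> B = 14
s = B^a = 14^30 mod 37  (bits of 30 = 11110)
  bit 0 = 1: r = r^2 * 14 mod 37 = 1^2 * 14 = 1*14 = 14
  bit 1 = 1: r = r^2 * 14 mod 37 = 14^2 * 14 = 11*14 = 6
  bit 2 = 1: r = r^2 * 14 mod 37 = 6^2 * 14 = 36*14 = 23
  bit 3 = 1: r = r^2 * 14 mod 37 = 23^2 * 14 = 11*14 = 6
  bit 4 = 0: r = r^2 mod 37 = 6^2 = 36
  -> s = B^a = 36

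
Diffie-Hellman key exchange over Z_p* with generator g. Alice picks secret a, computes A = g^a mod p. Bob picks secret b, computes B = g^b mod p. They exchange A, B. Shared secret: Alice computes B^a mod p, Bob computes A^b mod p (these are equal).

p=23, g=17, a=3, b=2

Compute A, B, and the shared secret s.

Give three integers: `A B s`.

A = 17^3 mod 23  (bits of 3 = 11)
  bit 0 = 1: r = r^2 * 17 mod 23 = 1^2 * 17 = 1*17 = 17
  bit 1 = 1: r = r^2 * 17 mod 23 = 17^2 * 17 = 13*17 = 14
  -> A = 14
B = 17^2 mod 23  (bits of 2 = 10)
  bit 0 = 1: r = r^2 * 17 mod 23 = 1^2 * 17 = 1*17 = 17
  bit 1 = 0: r = r^2 mod 23 = 17^2 = 13
  -> B = 13
s = B^a = 13^3 mod 23  (bits of 3 = 11)
  bit 0 = 1: r = r^2 * 13 mod 23 = 1^2 * 13 = 1*13 = 13
  bit 1 = 1: r = r^2 * 13 mod 23 = 13^2 * 13 = 8*13 = 12
  -> s = B^a = 12

Answer: 14 13 12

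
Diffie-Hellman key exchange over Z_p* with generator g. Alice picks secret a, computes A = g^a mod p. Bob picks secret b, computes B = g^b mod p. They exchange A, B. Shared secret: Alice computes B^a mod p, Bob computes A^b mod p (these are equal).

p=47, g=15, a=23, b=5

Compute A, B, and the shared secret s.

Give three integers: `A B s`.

A = 15^23 mod 47  (bits of 23 = 10111)
  bit 0 = 1: r = r^2 * 15 mod 47 = 1^2 * 15 = 1*15 = 15
  bit 1 = 0: r = r^2 mod 47 = 15^2 = 37
  bit 2 = 1: r = r^2 * 15 mod 47 = 37^2 * 15 = 6*15 = 43
  bit 3 = 1: r = r^2 * 15 mod 47 = 43^2 * 15 = 16*15 = 5
  bit 4 = 1: r = r^2 * 15 mod 47 = 5^2 * 15 = 25*15 = 46
  -> A = 46
B = 15^5 mod 47  (bits of 5 = 101)
  bit 0 = 1: r = r^2 * 15 mod 47 = 1^2 * 15 = 1*15 = 15
  bit 1 = 0: r = r^2 mod 47 = 15^2 = 37
  bit 2 = 1: r = r^2 * 15 mod 47 = 37^2 * 15 = 6*15 = 43
  -> B = 43
s = B^a = 43^23 mod 47  (bits of 23 = 10111)
  bit 0 = 1: r = r^2 * 43 mod 47 = 1^2 * 43 = 1*43 = 43
  bit 1 = 0: r = r^2 mod 47 = 43^2 = 16
  bit 2 = 1: r = r^2 * 43 mod 47 = 16^2 * 43 = 21*43 = 10
  bit 3 = 1: r = r^2 * 43 mod 47 = 10^2 * 43 = 6*43 = 23
  bit 4 = 1: r = r^2 * 43 mod 47 = 23^2 * 43 = 12*43 = 46
  -> s = B^a = 46

Answer: 46 43 46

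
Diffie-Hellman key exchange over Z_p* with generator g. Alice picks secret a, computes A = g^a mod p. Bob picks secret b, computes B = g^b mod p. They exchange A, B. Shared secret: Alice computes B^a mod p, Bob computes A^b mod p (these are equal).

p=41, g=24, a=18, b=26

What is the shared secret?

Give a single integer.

Answer: 25

Derivation:
A = 24^18 mod 41  (bits of 18 = 10010)
  bit 0 = 1: r = r^2 * 24 mod 41 = 1^2 * 24 = 1*24 = 24
  bit 1 = 0: r = r^2 mod 41 = 24^2 = 2
  bit 2 = 0: r = r^2 mod 41 = 2^2 = 4
  bit 3 = 1: r = r^2 * 24 mod 41 = 4^2 * 24 = 16*24 = 15
  bit 4 = 0: r = r^2 mod 41 = 15^2 = 20
  -> A = 20
B = 24^26 mod 41  (bits of 26 = 11010)
  bit 0 = 1: r = r^2 * 24 mod 41 = 1^2 * 24 = 1*24 = 24
  bit 1 = 1: r = r^2 * 24 mod 41 = 24^2 * 24 = 2*24 = 7
  bit 2 = 0: r = r^2 mod 41 = 7^2 = 8
  bit 3 = 1: r = r^2 * 24 mod 41 = 8^2 * 24 = 23*24 = 19
  bit 4 = 0: r = r^2 mod 41 = 19^2 = 33
  -> B = 33
s = B^a = 33^18 mod 41  (bits of 18 = 10010)
  bit 0 = 1: r = r^2 * 33 mod 41 = 1^2 * 33 = 1*33 = 33
  bit 1 = 0: r = r^2 mod 41 = 33^2 = 23
  bit 2 = 0: r = r^2 mod 41 = 23^2 = 37
  bit 3 = 1: r = r^2 * 33 mod 41 = 37^2 * 33 = 16*33 = 36
  bit 4 = 0: r = r^2 mod 41 = 36^2 = 25
  -> s = B^a = 25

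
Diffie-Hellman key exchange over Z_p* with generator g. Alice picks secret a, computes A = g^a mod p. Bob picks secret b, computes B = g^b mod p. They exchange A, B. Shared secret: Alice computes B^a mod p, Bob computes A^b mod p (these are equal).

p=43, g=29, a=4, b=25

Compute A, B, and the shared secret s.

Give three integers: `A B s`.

Answer: 17 26 15

Derivation:
A = 29^4 mod 43  (bits of 4 = 100)
  bit 0 = 1: r = r^2 * 29 mod 43 = 1^2 * 29 = 1*29 = 29
  bit 1 = 0: r = r^2 mod 43 = 29^2 = 24
  bit 2 = 0: r = r^2 mod 43 = 24^2 = 17
  -> A = 17
B = 29^25 mod 43  (bits of 25 = 11001)
  bit 0 = 1: r = r^2 * 29 mod 43 = 1^2 * 29 = 1*29 = 29
  bit 1 = 1: r = r^2 * 29 mod 43 = 29^2 * 29 = 24*29 = 8
  bit 2 = 0: r = r^2 mod 43 = 8^2 = 21
  bit 3 = 0: r = r^2 mod 43 = 21^2 = 11
  bit 4 = 1: r = r^2 * 29 mod 43 = 11^2 * 29 = 35*29 = 26
  -> B = 26
s = B^a = 26^4 mod 43  (bits of 4 = 100)
  bit 0 = 1: r = r^2 * 26 mod 43 = 1^2 * 26 = 1*26 = 26
  bit 1 = 0: r = r^2 mod 43 = 26^2 = 31
  bit 2 = 0: r = r^2 mod 43 = 31^2 = 15
  -> s = B^a = 15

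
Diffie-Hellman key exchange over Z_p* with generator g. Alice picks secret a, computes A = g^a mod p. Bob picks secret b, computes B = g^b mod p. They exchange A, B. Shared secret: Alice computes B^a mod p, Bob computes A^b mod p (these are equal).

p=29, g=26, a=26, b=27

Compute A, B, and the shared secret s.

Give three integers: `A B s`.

A = 26^26 mod 29  (bits of 26 = 11010)
  bit 0 = 1: r = r^2 * 26 mod 29 = 1^2 * 26 = 1*26 = 26
  bit 1 = 1: r = r^2 * 26 mod 29 = 26^2 * 26 = 9*26 = 2
  bit 2 = 0: r = r^2 mod 29 = 2^2 = 4
  bit 3 = 1: r = r^2 * 26 mod 29 = 4^2 * 26 = 16*26 = 10
  bit 4 = 0: r = r^2 mod 29 = 10^2 = 13
  -> A = 13
B = 26^27 mod 29  (bits of 27 = 11011)
  bit 0 = 1: r = r^2 * 26 mod 29 = 1^2 * 26 = 1*26 = 26
  bit 1 = 1: r = r^2 * 26 mod 29 = 26^2 * 26 = 9*26 = 2
  bit 2 = 0: r = r^2 mod 29 = 2^2 = 4
  bit 3 = 1: r = r^2 * 26 mod 29 = 4^2 * 26 = 16*26 = 10
  bit 4 = 1: r = r^2 * 26 mod 29 = 10^2 * 26 = 13*26 = 19
  -> B = 19
s = B^a = 19^26 mod 29  (bits of 26 = 11010)
  bit 0 = 1: r = r^2 * 19 mod 29 = 1^2 * 19 = 1*19 = 19
  bit 1 = 1: r = r^2 * 19 mod 29 = 19^2 * 19 = 13*19 = 15
  bit 2 = 0: r = r^2 mod 29 = 15^2 = 22
  bit 3 = 1: r = r^2 * 19 mod 29 = 22^2 * 19 = 20*19 = 3
  bit 4 = 0: r = r^2 mod 29 = 3^2 = 9
  -> s = B^a = 9

Answer: 13 19 9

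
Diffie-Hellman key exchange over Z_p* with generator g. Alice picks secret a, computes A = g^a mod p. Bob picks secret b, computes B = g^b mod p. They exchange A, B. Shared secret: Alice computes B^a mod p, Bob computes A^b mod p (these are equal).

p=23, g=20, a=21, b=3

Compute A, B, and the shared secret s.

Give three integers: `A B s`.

A = 20^21 mod 23  (bits of 21 = 10101)
  bit 0 = 1: r = r^2 * 20 mod 23 = 1^2 * 20 = 1*20 = 20
  bit 1 = 0: r = r^2 mod 23 = 20^2 = 9
  bit 2 = 1: r = r^2 * 20 mod 23 = 9^2 * 20 = 12*20 = 10
  bit 3 = 0: r = r^2 mod 23 = 10^2 = 8
  bit 4 = 1: r = r^2 * 20 mod 23 = 8^2 * 20 = 18*20 = 15
  -> A = 15
B = 20^3 mod 23  (bits of 3 = 11)
  bit 0 = 1: r = r^2 * 20 mod 23 = 1^2 * 20 = 1*20 = 20
  bit 1 = 1: r = r^2 * 20 mod 23 = 20^2 * 20 = 9*20 = 19
  -> B = 19
s = B^a = 19^21 mod 23  (bits of 21 = 10101)
  bit 0 = 1: r = r^2 * 19 mod 23 = 1^2 * 19 = 1*19 = 19
  bit 1 = 0: r = r^2 mod 23 = 19^2 = 16
  bit 2 = 1: r = r^2 * 19 mod 23 = 16^2 * 19 = 3*19 = 11
  bit 3 = 0: r = r^2 mod 23 = 11^2 = 6
  bit 4 = 1: r = r^2 * 19 mod 23 = 6^2 * 19 = 13*19 = 17
  -> s = B^a = 17

Answer: 15 19 17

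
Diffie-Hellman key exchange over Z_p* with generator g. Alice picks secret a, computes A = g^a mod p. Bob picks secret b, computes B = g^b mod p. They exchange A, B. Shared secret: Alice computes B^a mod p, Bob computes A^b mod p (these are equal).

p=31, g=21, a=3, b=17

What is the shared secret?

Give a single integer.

A = 21^3 mod 31  (bits of 3 = 11)
  bit 0 = 1: r = r^2 * 21 mod 31 = 1^2 * 21 = 1*21 = 21
  bit 1 = 1: r = r^2 * 21 mod 31 = 21^2 * 21 = 7*21 = 23
  -> A = 23
B = 21^17 mod 31  (bits of 17 = 10001)
  bit 0 = 1: r = r^2 * 21 mod 31 = 1^2 * 21 = 1*21 = 21
  bit 1 = 0: r = r^2 mod 31 = 21^2 = 7
  bit 2 = 0: r = r^2 mod 31 = 7^2 = 18
  bit 3 = 0: r = r^2 mod 31 = 18^2 = 14
  bit 4 = 1: r = r^2 * 21 mod 31 = 14^2 * 21 = 10*21 = 24
  -> B = 24
s = B^a = 24^3 mod 31  (bits of 3 = 11)
  bit 0 = 1: r = r^2 * 24 mod 31 = 1^2 * 24 = 1*24 = 24
  bit 1 = 1: r = r^2 * 24 mod 31 = 24^2 * 24 = 18*24 = 29
  -> s = B^a = 29

Answer: 29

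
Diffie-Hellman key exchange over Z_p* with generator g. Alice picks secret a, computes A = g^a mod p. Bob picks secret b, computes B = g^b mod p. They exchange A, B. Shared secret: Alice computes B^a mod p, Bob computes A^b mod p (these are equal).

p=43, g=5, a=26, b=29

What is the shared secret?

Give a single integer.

A = 5^26 mod 43  (bits of 26 = 11010)
  bit 0 = 1: r = r^2 * 5 mod 43 = 1^2 * 5 = 1*5 = 5
  bit 1 = 1: r = r^2 * 5 mod 43 = 5^2 * 5 = 25*5 = 39
  bit 2 = 0: r = r^2 mod 43 = 39^2 = 16
  bit 3 = 1: r = r^2 * 5 mod 43 = 16^2 * 5 = 41*5 = 33
  bit 4 = 0: r = r^2 mod 43 = 33^2 = 14
  -> A = 14
B = 5^29 mod 43  (bits of 29 = 11101)
  bit 0 = 1: r = r^2 * 5 mod 43 = 1^2 * 5 = 1*5 = 5
  bit 1 = 1: r = r^2 * 5 mod 43 = 5^2 * 5 = 25*5 = 39
  bit 2 = 1: r = r^2 * 5 mod 43 = 39^2 * 5 = 16*5 = 37
  bit 3 = 0: r = r^2 mod 43 = 37^2 = 36
  bit 4 = 1: r = r^2 * 5 mod 43 = 36^2 * 5 = 6*5 = 30
  -> B = 30
s = B^a = 30^26 mod 43  (bits of 26 = 11010)
  bit 0 = 1: r = r^2 * 30 mod 43 = 1^2 * 30 = 1*30 = 30
  bit 1 = 1: r = r^2 * 30 mod 43 = 30^2 * 30 = 40*30 = 39
  bit 2 = 0: r = r^2 mod 43 = 39^2 = 16
  bit 3 = 1: r = r^2 * 30 mod 43 = 16^2 * 30 = 41*30 = 26
  bit 4 = 0: r = r^2 mod 43 = 26^2 = 31
  -> s = B^a = 31

Answer: 31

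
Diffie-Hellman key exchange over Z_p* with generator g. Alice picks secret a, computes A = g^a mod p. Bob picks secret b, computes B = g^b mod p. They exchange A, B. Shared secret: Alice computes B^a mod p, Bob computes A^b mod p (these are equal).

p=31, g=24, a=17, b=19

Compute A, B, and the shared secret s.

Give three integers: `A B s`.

A = 24^17 mod 31  (bits of 17 = 10001)
  bit 0 = 1: r = r^2 * 24 mod 31 = 1^2 * 24 = 1*24 = 24
  bit 1 = 0: r = r^2 mod 31 = 24^2 = 18
  bit 2 = 0: r = r^2 mod 31 = 18^2 = 14
  bit 3 = 0: r = r^2 mod 31 = 14^2 = 10
  bit 4 = 1: r = r^2 * 24 mod 31 = 10^2 * 24 = 7*24 = 13
  -> A = 13
B = 24^19 mod 31  (bits of 19 = 10011)
  bit 0 = 1: r = r^2 * 24 mod 31 = 1^2 * 24 = 1*24 = 24
  bit 1 = 0: r = r^2 mod 31 = 24^2 = 18
  bit 2 = 0: r = r^2 mod 31 = 18^2 = 14
  bit 3 = 1: r = r^2 * 24 mod 31 = 14^2 * 24 = 10*24 = 23
  bit 4 = 1: r = r^2 * 24 mod 31 = 23^2 * 24 = 2*24 = 17
  -> B = 17
s = B^a = 17^17 mod 31  (bits of 17 = 10001)
  bit 0 = 1: r = r^2 * 17 mod 31 = 1^2 * 17 = 1*17 = 17
  bit 1 = 0: r = r^2 mod 31 = 17^2 = 10
  bit 2 = 0: r = r^2 mod 31 = 10^2 = 7
  bit 3 = 0: r = r^2 mod 31 = 7^2 = 18
  bit 4 = 1: r = r^2 * 17 mod 31 = 18^2 * 17 = 14*17 = 21
  -> s = B^a = 21

Answer: 13 17 21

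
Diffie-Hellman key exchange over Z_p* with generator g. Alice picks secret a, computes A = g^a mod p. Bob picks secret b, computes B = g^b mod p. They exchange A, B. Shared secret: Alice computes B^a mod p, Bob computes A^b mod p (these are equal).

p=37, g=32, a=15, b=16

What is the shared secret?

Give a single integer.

Answer: 26

Derivation:
A = 32^15 mod 37  (bits of 15 = 1111)
  bit 0 = 1: r = r^2 * 32 mod 37 = 1^2 * 32 = 1*32 = 32
  bit 1 = 1: r = r^2 * 32 mod 37 = 32^2 * 32 = 25*32 = 23
  bit 2 = 1: r = r^2 * 32 mod 37 = 23^2 * 32 = 11*32 = 19
  bit 3 = 1: r = r^2 * 32 mod 37 = 19^2 * 32 = 28*32 = 8
  -> A = 8
B = 32^16 mod 37  (bits of 16 = 10000)
  bit 0 = 1: r = r^2 * 32 mod 37 = 1^2 * 32 = 1*32 = 32
  bit 1 = 0: r = r^2 mod 37 = 32^2 = 25
  bit 2 = 0: r = r^2 mod 37 = 25^2 = 33
  bit 3 = 0: r = r^2 mod 37 = 33^2 = 16
  bit 4 = 0: r = r^2 mod 37 = 16^2 = 34
  -> B = 34
s = B^a = 34^15 mod 37  (bits of 15 = 1111)
  bit 0 = 1: r = r^2 * 34 mod 37 = 1^2 * 34 = 1*34 = 34
  bit 1 = 1: r = r^2 * 34 mod 37 = 34^2 * 34 = 9*34 = 10
  bit 2 = 1: r = r^2 * 34 mod 37 = 10^2 * 34 = 26*34 = 33
  bit 3 = 1: r = r^2 * 34 mod 37 = 33^2 * 34 = 16*34 = 26
  -> s = B^a = 26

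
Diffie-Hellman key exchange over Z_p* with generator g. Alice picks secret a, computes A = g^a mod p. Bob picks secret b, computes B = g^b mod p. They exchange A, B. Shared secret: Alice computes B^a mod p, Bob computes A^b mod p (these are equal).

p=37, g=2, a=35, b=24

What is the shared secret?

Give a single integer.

Answer: 26

Derivation:
A = 2^35 mod 37  (bits of 35 = 100011)
  bit 0 = 1: r = r^2 * 2 mod 37 = 1^2 * 2 = 1*2 = 2
  bit 1 = 0: r = r^2 mod 37 = 2^2 = 4
  bit 2 = 0: r = r^2 mod 37 = 4^2 = 16
  bit 3 = 0: r = r^2 mod 37 = 16^2 = 34
  bit 4 = 1: r = r^2 * 2 mod 37 = 34^2 * 2 = 9*2 = 18
  bit 5 = 1: r = r^2 * 2 mod 37 = 18^2 * 2 = 28*2 = 19
  -> A = 19
B = 2^24 mod 37  (bits of 24 = 11000)
  bit 0 = 1: r = r^2 * 2 mod 37 = 1^2 * 2 = 1*2 = 2
  bit 1 = 1: r = r^2 * 2 mod 37 = 2^2 * 2 = 4*2 = 8
  bit 2 = 0: r = r^2 mod 37 = 8^2 = 27
  bit 3 = 0: r = r^2 mod 37 = 27^2 = 26
  bit 4 = 0: r = r^2 mod 37 = 26^2 = 10
  -> B = 10
s = B^a = 10^35 mod 37  (bits of 35 = 100011)
  bit 0 = 1: r = r^2 * 10 mod 37 = 1^2 * 10 = 1*10 = 10
  bit 1 = 0: r = r^2 mod 37 = 10^2 = 26
  bit 2 = 0: r = r^2 mod 37 = 26^2 = 10
  bit 3 = 0: r = r^2 mod 37 = 10^2 = 26
  bit 4 = 1: r = r^2 * 10 mod 37 = 26^2 * 10 = 10*10 = 26
  bit 5 = 1: r = r^2 * 10 mod 37 = 26^2 * 10 = 10*10 = 26
  -> s = B^a = 26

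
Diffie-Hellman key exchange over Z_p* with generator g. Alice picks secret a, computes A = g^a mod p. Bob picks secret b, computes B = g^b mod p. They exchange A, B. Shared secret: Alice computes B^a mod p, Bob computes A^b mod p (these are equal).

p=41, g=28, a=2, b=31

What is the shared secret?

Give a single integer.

A = 28^2 mod 41  (bits of 2 = 10)
  bit 0 = 1: r = r^2 * 28 mod 41 = 1^2 * 28 = 1*28 = 28
  bit 1 = 0: r = r^2 mod 41 = 28^2 = 5
  -> A = 5
B = 28^31 mod 41  (bits of 31 = 11111)
  bit 0 = 1: r = r^2 * 28 mod 41 = 1^2 * 28 = 1*28 = 28
  bit 1 = 1: r = r^2 * 28 mod 41 = 28^2 * 28 = 5*28 = 17
  bit 2 = 1: r = r^2 * 28 mod 41 = 17^2 * 28 = 2*28 = 15
  bit 3 = 1: r = r^2 * 28 mod 41 = 15^2 * 28 = 20*28 = 27
  bit 4 = 1: r = r^2 * 28 mod 41 = 27^2 * 28 = 32*28 = 35
  -> B = 35
s = B^a = 35^2 mod 41  (bits of 2 = 10)
  bit 0 = 1: r = r^2 * 35 mod 41 = 1^2 * 35 = 1*35 = 35
  bit 1 = 0: r = r^2 mod 41 = 35^2 = 36
  -> s = B^a = 36

Answer: 36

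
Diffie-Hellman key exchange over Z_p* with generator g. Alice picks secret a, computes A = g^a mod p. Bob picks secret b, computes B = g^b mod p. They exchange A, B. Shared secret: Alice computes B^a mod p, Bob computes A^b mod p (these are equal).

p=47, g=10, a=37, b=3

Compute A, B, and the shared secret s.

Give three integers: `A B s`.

Answer: 43 13 30

Derivation:
A = 10^37 mod 47  (bits of 37 = 100101)
  bit 0 = 1: r = r^2 * 10 mod 47 = 1^2 * 10 = 1*10 = 10
  bit 1 = 0: r = r^2 mod 47 = 10^2 = 6
  bit 2 = 0: r = r^2 mod 47 = 6^2 = 36
  bit 3 = 1: r = r^2 * 10 mod 47 = 36^2 * 10 = 27*10 = 35
  bit 4 = 0: r = r^2 mod 47 = 35^2 = 3
  bit 5 = 1: r = r^2 * 10 mod 47 = 3^2 * 10 = 9*10 = 43
  -> A = 43
B = 10^3 mod 47  (bits of 3 = 11)
  bit 0 = 1: r = r^2 * 10 mod 47 = 1^2 * 10 = 1*10 = 10
  bit 1 = 1: r = r^2 * 10 mod 47 = 10^2 * 10 = 6*10 = 13
  -> B = 13
s = B^a = 13^37 mod 47  (bits of 37 = 100101)
  bit 0 = 1: r = r^2 * 13 mod 47 = 1^2 * 13 = 1*13 = 13
  bit 1 = 0: r = r^2 mod 47 = 13^2 = 28
  bit 2 = 0: r = r^2 mod 47 = 28^2 = 32
  bit 3 = 1: r = r^2 * 13 mod 47 = 32^2 * 13 = 37*13 = 11
  bit 4 = 0: r = r^2 mod 47 = 11^2 = 27
  bit 5 = 1: r = r^2 * 13 mod 47 = 27^2 * 13 = 24*13 = 30
  -> s = B^a = 30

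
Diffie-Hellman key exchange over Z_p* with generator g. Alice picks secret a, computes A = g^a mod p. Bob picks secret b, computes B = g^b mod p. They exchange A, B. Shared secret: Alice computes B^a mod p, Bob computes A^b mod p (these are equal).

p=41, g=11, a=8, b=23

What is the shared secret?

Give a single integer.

Answer: 37

Derivation:
A = 11^8 mod 41  (bits of 8 = 1000)
  bit 0 = 1: r = r^2 * 11 mod 41 = 1^2 * 11 = 1*11 = 11
  bit 1 = 0: r = r^2 mod 41 = 11^2 = 39
  bit 2 = 0: r = r^2 mod 41 = 39^2 = 4
  bit 3 = 0: r = r^2 mod 41 = 4^2 = 16
  -> A = 16
B = 11^23 mod 41  (bits of 23 = 10111)
  bit 0 = 1: r = r^2 * 11 mod 41 = 1^2 * 11 = 1*11 = 11
  bit 1 = 0: r = r^2 mod 41 = 11^2 = 39
  bit 2 = 1: r = r^2 * 11 mod 41 = 39^2 * 11 = 4*11 = 3
  bit 3 = 1: r = r^2 * 11 mod 41 = 3^2 * 11 = 9*11 = 17
  bit 4 = 1: r = r^2 * 11 mod 41 = 17^2 * 11 = 2*11 = 22
  -> B = 22
s = B^a = 22^8 mod 41  (bits of 8 = 1000)
  bit 0 = 1: r = r^2 * 22 mod 41 = 1^2 * 22 = 1*22 = 22
  bit 1 = 0: r = r^2 mod 41 = 22^2 = 33
  bit 2 = 0: r = r^2 mod 41 = 33^2 = 23
  bit 3 = 0: r = r^2 mod 41 = 23^2 = 37
  -> s = B^a = 37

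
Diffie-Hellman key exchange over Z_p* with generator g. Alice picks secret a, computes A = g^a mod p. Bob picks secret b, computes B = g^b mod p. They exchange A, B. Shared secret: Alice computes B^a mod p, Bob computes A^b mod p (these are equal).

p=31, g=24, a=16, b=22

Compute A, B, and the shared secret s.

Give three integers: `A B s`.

Answer: 7 28 28

Derivation:
A = 24^16 mod 31  (bits of 16 = 10000)
  bit 0 = 1: r = r^2 * 24 mod 31 = 1^2 * 24 = 1*24 = 24
  bit 1 = 0: r = r^2 mod 31 = 24^2 = 18
  bit 2 = 0: r = r^2 mod 31 = 18^2 = 14
  bit 3 = 0: r = r^2 mod 31 = 14^2 = 10
  bit 4 = 0: r = r^2 mod 31 = 10^2 = 7
  -> A = 7
B = 24^22 mod 31  (bits of 22 = 10110)
  bit 0 = 1: r = r^2 * 24 mod 31 = 1^2 * 24 = 1*24 = 24
  bit 1 = 0: r = r^2 mod 31 = 24^2 = 18
  bit 2 = 1: r = r^2 * 24 mod 31 = 18^2 * 24 = 14*24 = 26
  bit 3 = 1: r = r^2 * 24 mod 31 = 26^2 * 24 = 25*24 = 11
  bit 4 = 0: r = r^2 mod 31 = 11^2 = 28
  -> B = 28
s = B^a = 28^16 mod 31  (bits of 16 = 10000)
  bit 0 = 1: r = r^2 * 28 mod 31 = 1^2 * 28 = 1*28 = 28
  bit 1 = 0: r = r^2 mod 31 = 28^2 = 9
  bit 2 = 0: r = r^2 mod 31 = 9^2 = 19
  bit 3 = 0: r = r^2 mod 31 = 19^2 = 20
  bit 4 = 0: r = r^2 mod 31 = 20^2 = 28
  -> s = B^a = 28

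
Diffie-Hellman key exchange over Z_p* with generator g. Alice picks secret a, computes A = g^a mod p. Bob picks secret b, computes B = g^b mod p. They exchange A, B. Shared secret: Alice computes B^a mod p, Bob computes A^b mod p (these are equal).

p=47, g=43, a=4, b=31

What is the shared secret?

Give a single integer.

Answer: 25

Derivation:
A = 43^4 mod 47  (bits of 4 = 100)
  bit 0 = 1: r = r^2 * 43 mod 47 = 1^2 * 43 = 1*43 = 43
  bit 1 = 0: r = r^2 mod 47 = 43^2 = 16
  bit 2 = 0: r = r^2 mod 47 = 16^2 = 21
  -> A = 21
B = 43^31 mod 47  (bits of 31 = 11111)
  bit 0 = 1: r = r^2 * 43 mod 47 = 1^2 * 43 = 1*43 = 43
  bit 1 = 1: r = r^2 * 43 mod 47 = 43^2 * 43 = 16*43 = 30
  bit 2 = 1: r = r^2 * 43 mod 47 = 30^2 * 43 = 7*43 = 19
  bit 3 = 1: r = r^2 * 43 mod 47 = 19^2 * 43 = 32*43 = 13
  bit 4 = 1: r = r^2 * 43 mod 47 = 13^2 * 43 = 28*43 = 29
  -> B = 29
s = B^a = 29^4 mod 47  (bits of 4 = 100)
  bit 0 = 1: r = r^2 * 29 mod 47 = 1^2 * 29 = 1*29 = 29
  bit 1 = 0: r = r^2 mod 47 = 29^2 = 42
  bit 2 = 0: r = r^2 mod 47 = 42^2 = 25
  -> s = B^a = 25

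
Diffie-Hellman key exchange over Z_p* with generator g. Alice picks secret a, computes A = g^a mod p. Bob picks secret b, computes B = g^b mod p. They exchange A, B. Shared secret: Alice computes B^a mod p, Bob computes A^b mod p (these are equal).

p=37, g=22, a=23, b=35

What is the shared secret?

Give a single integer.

A = 22^23 mod 37  (bits of 23 = 10111)
  bit 0 = 1: r = r^2 * 22 mod 37 = 1^2 * 22 = 1*22 = 22
  bit 1 = 0: r = r^2 mod 37 = 22^2 = 3
  bit 2 = 1: r = r^2 * 22 mod 37 = 3^2 * 22 = 9*22 = 13
  bit 3 = 1: r = r^2 * 22 mod 37 = 13^2 * 22 = 21*22 = 18
  bit 4 = 1: r = r^2 * 22 mod 37 = 18^2 * 22 = 28*22 = 24
  -> A = 24
B = 22^35 mod 37  (bits of 35 = 100011)
  bit 0 = 1: r = r^2 * 22 mod 37 = 1^2 * 22 = 1*22 = 22
  bit 1 = 0: r = r^2 mod 37 = 22^2 = 3
  bit 2 = 0: r = r^2 mod 37 = 3^2 = 9
  bit 3 = 0: r = r^2 mod 37 = 9^2 = 7
  bit 4 = 1: r = r^2 * 22 mod 37 = 7^2 * 22 = 12*22 = 5
  bit 5 = 1: r = r^2 * 22 mod 37 = 5^2 * 22 = 25*22 = 32
  -> B = 32
s = B^a = 32^23 mod 37  (bits of 23 = 10111)
  bit 0 = 1: r = r^2 * 32 mod 37 = 1^2 * 32 = 1*32 = 32
  bit 1 = 0: r = r^2 mod 37 = 32^2 = 25
  bit 2 = 1: r = r^2 * 32 mod 37 = 25^2 * 32 = 33*32 = 20
  bit 3 = 1: r = r^2 * 32 mod 37 = 20^2 * 32 = 30*32 = 35
  bit 4 = 1: r = r^2 * 32 mod 37 = 35^2 * 32 = 4*32 = 17
  -> s = B^a = 17

Answer: 17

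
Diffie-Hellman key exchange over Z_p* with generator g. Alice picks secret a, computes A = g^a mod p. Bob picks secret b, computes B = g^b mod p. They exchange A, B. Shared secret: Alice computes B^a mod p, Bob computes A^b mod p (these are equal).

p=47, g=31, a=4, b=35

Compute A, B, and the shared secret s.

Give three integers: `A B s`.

Answer: 18 43 21

Derivation:
A = 31^4 mod 47  (bits of 4 = 100)
  bit 0 = 1: r = r^2 * 31 mod 47 = 1^2 * 31 = 1*31 = 31
  bit 1 = 0: r = r^2 mod 47 = 31^2 = 21
  bit 2 = 0: r = r^2 mod 47 = 21^2 = 18
  -> A = 18
B = 31^35 mod 47  (bits of 35 = 100011)
  bit 0 = 1: r = r^2 * 31 mod 47 = 1^2 * 31 = 1*31 = 31
  bit 1 = 0: r = r^2 mod 47 = 31^2 = 21
  bit 2 = 0: r = r^2 mod 47 = 21^2 = 18
  bit 3 = 0: r = r^2 mod 47 = 18^2 = 42
  bit 4 = 1: r = r^2 * 31 mod 47 = 42^2 * 31 = 25*31 = 23
  bit 5 = 1: r = r^2 * 31 mod 47 = 23^2 * 31 = 12*31 = 43
  -> B = 43
s = B^a = 43^4 mod 47  (bits of 4 = 100)
  bit 0 = 1: r = r^2 * 43 mod 47 = 1^2 * 43 = 1*43 = 43
  bit 1 = 0: r = r^2 mod 47 = 43^2 = 16
  bit 2 = 0: r = r^2 mod 47 = 16^2 = 21
  -> s = B^a = 21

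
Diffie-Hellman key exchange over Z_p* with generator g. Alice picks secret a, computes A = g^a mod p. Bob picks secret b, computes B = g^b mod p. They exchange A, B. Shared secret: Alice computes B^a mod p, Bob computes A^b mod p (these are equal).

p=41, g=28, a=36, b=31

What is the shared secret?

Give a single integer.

A = 28^36 mod 41  (bits of 36 = 100100)
  bit 0 = 1: r = r^2 * 28 mod 41 = 1^2 * 28 = 1*28 = 28
  bit 1 = 0: r = r^2 mod 41 = 28^2 = 5
  bit 2 = 0: r = r^2 mod 41 = 5^2 = 25
  bit 3 = 1: r = r^2 * 28 mod 41 = 25^2 * 28 = 10*28 = 34
  bit 4 = 0: r = r^2 mod 41 = 34^2 = 8
  bit 5 = 0: r = r^2 mod 41 = 8^2 = 23
  -> A = 23
B = 28^31 mod 41  (bits of 31 = 11111)
  bit 0 = 1: r = r^2 * 28 mod 41 = 1^2 * 28 = 1*28 = 28
  bit 1 = 1: r = r^2 * 28 mod 41 = 28^2 * 28 = 5*28 = 17
  bit 2 = 1: r = r^2 * 28 mod 41 = 17^2 * 28 = 2*28 = 15
  bit 3 = 1: r = r^2 * 28 mod 41 = 15^2 * 28 = 20*28 = 27
  bit 4 = 1: r = r^2 * 28 mod 41 = 27^2 * 28 = 32*28 = 35
  -> B = 35
s = B^a = 35^36 mod 41  (bits of 36 = 100100)
  bit 0 = 1: r = r^2 * 35 mod 41 = 1^2 * 35 = 1*35 = 35
  bit 1 = 0: r = r^2 mod 41 = 35^2 = 36
  bit 2 = 0: r = r^2 mod 41 = 36^2 = 25
  bit 3 = 1: r = r^2 * 35 mod 41 = 25^2 * 35 = 10*35 = 22
  bit 4 = 0: r = r^2 mod 41 = 22^2 = 33
  bit 5 = 0: r = r^2 mod 41 = 33^2 = 23
  -> s = B^a = 23

Answer: 23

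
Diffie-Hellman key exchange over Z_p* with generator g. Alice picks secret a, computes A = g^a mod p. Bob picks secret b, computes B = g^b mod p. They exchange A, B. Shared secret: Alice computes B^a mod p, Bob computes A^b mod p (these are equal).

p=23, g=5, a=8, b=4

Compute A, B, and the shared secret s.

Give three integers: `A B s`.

Answer: 16 4 9

Derivation:
A = 5^8 mod 23  (bits of 8 = 1000)
  bit 0 = 1: r = r^2 * 5 mod 23 = 1^2 * 5 = 1*5 = 5
  bit 1 = 0: r = r^2 mod 23 = 5^2 = 2
  bit 2 = 0: r = r^2 mod 23 = 2^2 = 4
  bit 3 = 0: r = r^2 mod 23 = 4^2 = 16
  -> A = 16
B = 5^4 mod 23  (bits of 4 = 100)
  bit 0 = 1: r = r^2 * 5 mod 23 = 1^2 * 5 = 1*5 = 5
  bit 1 = 0: r = r^2 mod 23 = 5^2 = 2
  bit 2 = 0: r = r^2 mod 23 = 2^2 = 4
  -> B = 4
s = B^a = 4^8 mod 23  (bits of 8 = 1000)
  bit 0 = 1: r = r^2 * 4 mod 23 = 1^2 * 4 = 1*4 = 4
  bit 1 = 0: r = r^2 mod 23 = 4^2 = 16
  bit 2 = 0: r = r^2 mod 23 = 16^2 = 3
  bit 3 = 0: r = r^2 mod 23 = 3^2 = 9
  -> s = B^a = 9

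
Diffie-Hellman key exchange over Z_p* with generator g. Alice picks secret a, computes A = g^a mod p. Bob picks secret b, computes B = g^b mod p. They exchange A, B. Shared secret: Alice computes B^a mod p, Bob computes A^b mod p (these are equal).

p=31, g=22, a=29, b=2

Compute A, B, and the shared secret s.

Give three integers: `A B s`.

A = 22^29 mod 31  (bits of 29 = 11101)
  bit 0 = 1: r = r^2 * 22 mod 31 = 1^2 * 22 = 1*22 = 22
  bit 1 = 1: r = r^2 * 22 mod 31 = 22^2 * 22 = 19*22 = 15
  bit 2 = 1: r = r^2 * 22 mod 31 = 15^2 * 22 = 8*22 = 21
  bit 3 = 0: r = r^2 mod 31 = 21^2 = 7
  bit 4 = 1: r = r^2 * 22 mod 31 = 7^2 * 22 = 18*22 = 24
  -> A = 24
B = 22^2 mod 31  (bits of 2 = 10)
  bit 0 = 1: r = r^2 * 22 mod 31 = 1^2 * 22 = 1*22 = 22
  bit 1 = 0: r = r^2 mod 31 = 22^2 = 19
  -> B = 19
s = B^a = 19^29 mod 31  (bits of 29 = 11101)
  bit 0 = 1: r = r^2 * 19 mod 31 = 1^2 * 19 = 1*19 = 19
  bit 1 = 1: r = r^2 * 19 mod 31 = 19^2 * 19 = 20*19 = 8
  bit 2 = 1: r = r^2 * 19 mod 31 = 8^2 * 19 = 2*19 = 7
  bit 3 = 0: r = r^2 mod 31 = 7^2 = 18
  bit 4 = 1: r = r^2 * 19 mod 31 = 18^2 * 19 = 14*19 = 18
  -> s = B^a = 18

Answer: 24 19 18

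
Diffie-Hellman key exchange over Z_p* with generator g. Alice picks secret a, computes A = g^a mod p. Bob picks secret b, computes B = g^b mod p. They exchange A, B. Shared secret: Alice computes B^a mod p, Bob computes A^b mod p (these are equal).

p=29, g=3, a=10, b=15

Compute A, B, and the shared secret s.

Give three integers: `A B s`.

A = 3^10 mod 29  (bits of 10 = 1010)
  bit 0 = 1: r = r^2 * 3 mod 29 = 1^2 * 3 = 1*3 = 3
  bit 1 = 0: r = r^2 mod 29 = 3^2 = 9
  bit 2 = 1: r = r^2 * 3 mod 29 = 9^2 * 3 = 23*3 = 11
  bit 3 = 0: r = r^2 mod 29 = 11^2 = 5
  -> A = 5
B = 3^15 mod 29  (bits of 15 = 1111)
  bit 0 = 1: r = r^2 * 3 mod 29 = 1^2 * 3 = 1*3 = 3
  bit 1 = 1: r = r^2 * 3 mod 29 = 3^2 * 3 = 9*3 = 27
  bit 2 = 1: r = r^2 * 3 mod 29 = 27^2 * 3 = 4*3 = 12
  bit 3 = 1: r = r^2 * 3 mod 29 = 12^2 * 3 = 28*3 = 26
  -> B = 26
s = B^a = 26^10 mod 29  (bits of 10 = 1010)
  bit 0 = 1: r = r^2 * 26 mod 29 = 1^2 * 26 = 1*26 = 26
  bit 1 = 0: r = r^2 mod 29 = 26^2 = 9
  bit 2 = 1: r = r^2 * 26 mod 29 = 9^2 * 26 = 23*26 = 18
  bit 3 = 0: r = r^2 mod 29 = 18^2 = 5
  -> s = B^a = 5

Answer: 5 26 5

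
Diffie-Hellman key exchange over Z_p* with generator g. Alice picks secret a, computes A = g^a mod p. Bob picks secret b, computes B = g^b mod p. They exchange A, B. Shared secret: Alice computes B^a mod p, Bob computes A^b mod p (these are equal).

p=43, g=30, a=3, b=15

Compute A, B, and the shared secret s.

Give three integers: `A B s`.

A = 30^3 mod 43  (bits of 3 = 11)
  bit 0 = 1: r = r^2 * 30 mod 43 = 1^2 * 30 = 1*30 = 30
  bit 1 = 1: r = r^2 * 30 mod 43 = 30^2 * 30 = 40*30 = 39
  -> A = 39
B = 30^15 mod 43  (bits of 15 = 1111)
  bit 0 = 1: r = r^2 * 30 mod 43 = 1^2 * 30 = 1*30 = 30
  bit 1 = 1: r = r^2 * 30 mod 43 = 30^2 * 30 = 40*30 = 39
  bit 2 = 1: r = r^2 * 30 mod 43 = 39^2 * 30 = 16*30 = 7
  bit 3 = 1: r = r^2 * 30 mod 43 = 7^2 * 30 = 6*30 = 8
  -> B = 8
s = B^a = 8^3 mod 43  (bits of 3 = 11)
  bit 0 = 1: r = r^2 * 8 mod 43 = 1^2 * 8 = 1*8 = 8
  bit 1 = 1: r = r^2 * 8 mod 43 = 8^2 * 8 = 21*8 = 39
  -> s = B^a = 39

Answer: 39 8 39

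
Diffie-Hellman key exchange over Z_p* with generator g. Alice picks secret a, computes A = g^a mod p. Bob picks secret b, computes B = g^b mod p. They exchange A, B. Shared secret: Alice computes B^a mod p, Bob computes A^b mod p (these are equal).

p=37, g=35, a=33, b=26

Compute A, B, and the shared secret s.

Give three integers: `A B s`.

Answer: 23 3 11

Derivation:
A = 35^33 mod 37  (bits of 33 = 100001)
  bit 0 = 1: r = r^2 * 35 mod 37 = 1^2 * 35 = 1*35 = 35
  bit 1 = 0: r = r^2 mod 37 = 35^2 = 4
  bit 2 = 0: r = r^2 mod 37 = 4^2 = 16
  bit 3 = 0: r = r^2 mod 37 = 16^2 = 34
  bit 4 = 0: r = r^2 mod 37 = 34^2 = 9
  bit 5 = 1: r = r^2 * 35 mod 37 = 9^2 * 35 = 7*35 = 23
  -> A = 23
B = 35^26 mod 37  (bits of 26 = 11010)
  bit 0 = 1: r = r^2 * 35 mod 37 = 1^2 * 35 = 1*35 = 35
  bit 1 = 1: r = r^2 * 35 mod 37 = 35^2 * 35 = 4*35 = 29
  bit 2 = 0: r = r^2 mod 37 = 29^2 = 27
  bit 3 = 1: r = r^2 * 35 mod 37 = 27^2 * 35 = 26*35 = 22
  bit 4 = 0: r = r^2 mod 37 = 22^2 = 3
  -> B = 3
s = B^a = 3^33 mod 37  (bits of 33 = 100001)
  bit 0 = 1: r = r^2 * 3 mod 37 = 1^2 * 3 = 1*3 = 3
  bit 1 = 0: r = r^2 mod 37 = 3^2 = 9
  bit 2 = 0: r = r^2 mod 37 = 9^2 = 7
  bit 3 = 0: r = r^2 mod 37 = 7^2 = 12
  bit 4 = 0: r = r^2 mod 37 = 12^2 = 33
  bit 5 = 1: r = r^2 * 3 mod 37 = 33^2 * 3 = 16*3 = 11
  -> s = B^a = 11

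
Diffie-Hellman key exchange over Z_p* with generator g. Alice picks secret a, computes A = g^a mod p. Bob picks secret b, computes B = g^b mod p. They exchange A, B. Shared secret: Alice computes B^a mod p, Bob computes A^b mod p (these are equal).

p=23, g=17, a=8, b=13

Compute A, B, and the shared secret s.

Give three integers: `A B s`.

A = 17^8 mod 23  (bits of 8 = 1000)
  bit 0 = 1: r = r^2 * 17 mod 23 = 1^2 * 17 = 1*17 = 17
  bit 1 = 0: r = r^2 mod 23 = 17^2 = 13
  bit 2 = 0: r = r^2 mod 23 = 13^2 = 8
  bit 3 = 0: r = r^2 mod 23 = 8^2 = 18
  -> A = 18
B = 17^13 mod 23  (bits of 13 = 1101)
  bit 0 = 1: r = r^2 * 17 mod 23 = 1^2 * 17 = 1*17 = 17
  bit 1 = 1: r = r^2 * 17 mod 23 = 17^2 * 17 = 13*17 = 14
  bit 2 = 0: r = r^2 mod 23 = 14^2 = 12
  bit 3 = 1: r = r^2 * 17 mod 23 = 12^2 * 17 = 6*17 = 10
  -> B = 10
s = B^a = 10^8 mod 23  (bits of 8 = 1000)
  bit 0 = 1: r = r^2 * 10 mod 23 = 1^2 * 10 = 1*10 = 10
  bit 1 = 0: r = r^2 mod 23 = 10^2 = 8
  bit 2 = 0: r = r^2 mod 23 = 8^2 = 18
  bit 3 = 0: r = r^2 mod 23 = 18^2 = 2
  -> s = B^a = 2

Answer: 18 10 2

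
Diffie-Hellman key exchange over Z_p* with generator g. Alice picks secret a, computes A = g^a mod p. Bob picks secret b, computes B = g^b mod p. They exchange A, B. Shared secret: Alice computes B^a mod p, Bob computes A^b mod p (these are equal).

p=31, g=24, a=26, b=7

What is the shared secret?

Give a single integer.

A = 24^26 mod 31  (bits of 26 = 11010)
  bit 0 = 1: r = r^2 * 24 mod 31 = 1^2 * 24 = 1*24 = 24
  bit 1 = 1: r = r^2 * 24 mod 31 = 24^2 * 24 = 18*24 = 29
  bit 2 = 0: r = r^2 mod 31 = 29^2 = 4
  bit 3 = 1: r = r^2 * 24 mod 31 = 4^2 * 24 = 16*24 = 12
  bit 4 = 0: r = r^2 mod 31 = 12^2 = 20
  -> A = 20
B = 24^7 mod 31  (bits of 7 = 111)
  bit 0 = 1: r = r^2 * 24 mod 31 = 1^2 * 24 = 1*24 = 24
  bit 1 = 1: r = r^2 * 24 mod 31 = 24^2 * 24 = 18*24 = 29
  bit 2 = 1: r = r^2 * 24 mod 31 = 29^2 * 24 = 4*24 = 3
  -> B = 3
s = B^a = 3^26 mod 31  (bits of 26 = 11010)
  bit 0 = 1: r = r^2 * 3 mod 31 = 1^2 * 3 = 1*3 = 3
  bit 1 = 1: r = r^2 * 3 mod 31 = 3^2 * 3 = 9*3 = 27
  bit 2 = 0: r = r^2 mod 31 = 27^2 = 16
  bit 3 = 1: r = r^2 * 3 mod 31 = 16^2 * 3 = 8*3 = 24
  bit 4 = 0: r = r^2 mod 31 = 24^2 = 18
  -> s = B^a = 18

Answer: 18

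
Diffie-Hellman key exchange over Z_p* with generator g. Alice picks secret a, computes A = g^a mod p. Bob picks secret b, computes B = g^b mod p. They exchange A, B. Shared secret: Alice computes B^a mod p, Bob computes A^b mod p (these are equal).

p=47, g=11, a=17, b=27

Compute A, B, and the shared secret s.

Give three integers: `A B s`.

Answer: 33 23 30

Derivation:
A = 11^17 mod 47  (bits of 17 = 10001)
  bit 0 = 1: r = r^2 * 11 mod 47 = 1^2 * 11 = 1*11 = 11
  bit 1 = 0: r = r^2 mod 47 = 11^2 = 27
  bit 2 = 0: r = r^2 mod 47 = 27^2 = 24
  bit 3 = 0: r = r^2 mod 47 = 24^2 = 12
  bit 4 = 1: r = r^2 * 11 mod 47 = 12^2 * 11 = 3*11 = 33
  -> A = 33
B = 11^27 mod 47  (bits of 27 = 11011)
  bit 0 = 1: r = r^2 * 11 mod 47 = 1^2 * 11 = 1*11 = 11
  bit 1 = 1: r = r^2 * 11 mod 47 = 11^2 * 11 = 27*11 = 15
  bit 2 = 0: r = r^2 mod 47 = 15^2 = 37
  bit 3 = 1: r = r^2 * 11 mod 47 = 37^2 * 11 = 6*11 = 19
  bit 4 = 1: r = r^2 * 11 mod 47 = 19^2 * 11 = 32*11 = 23
  -> B = 23
s = B^a = 23^17 mod 47  (bits of 17 = 10001)
  bit 0 = 1: r = r^2 * 23 mod 47 = 1^2 * 23 = 1*23 = 23
  bit 1 = 0: r = r^2 mod 47 = 23^2 = 12
  bit 2 = 0: r = r^2 mod 47 = 12^2 = 3
  bit 3 = 0: r = r^2 mod 47 = 3^2 = 9
  bit 4 = 1: r = r^2 * 23 mod 47 = 9^2 * 23 = 34*23 = 30
  -> s = B^a = 30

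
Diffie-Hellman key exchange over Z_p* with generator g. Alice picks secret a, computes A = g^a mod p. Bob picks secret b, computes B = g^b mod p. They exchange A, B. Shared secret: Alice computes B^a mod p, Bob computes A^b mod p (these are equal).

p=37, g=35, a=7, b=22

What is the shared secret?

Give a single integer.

A = 35^7 mod 37  (bits of 7 = 111)
  bit 0 = 1: r = r^2 * 35 mod 37 = 1^2 * 35 = 1*35 = 35
  bit 1 = 1: r = r^2 * 35 mod 37 = 35^2 * 35 = 4*35 = 29
  bit 2 = 1: r = r^2 * 35 mod 37 = 29^2 * 35 = 27*35 = 20
  -> A = 20
B = 35^22 mod 37  (bits of 22 = 10110)
  bit 0 = 1: r = r^2 * 35 mod 37 = 1^2 * 35 = 1*35 = 35
  bit 1 = 0: r = r^2 mod 37 = 35^2 = 4
  bit 2 = 1: r = r^2 * 35 mod 37 = 4^2 * 35 = 16*35 = 5
  bit 3 = 1: r = r^2 * 35 mod 37 = 5^2 * 35 = 25*35 = 24
  bit 4 = 0: r = r^2 mod 37 = 24^2 = 21
  -> B = 21
s = B^a = 21^7 mod 37  (bits of 7 = 111)
  bit 0 = 1: r = r^2 * 21 mod 37 = 1^2 * 21 = 1*21 = 21
  bit 1 = 1: r = r^2 * 21 mod 37 = 21^2 * 21 = 34*21 = 11
  bit 2 = 1: r = r^2 * 21 mod 37 = 11^2 * 21 = 10*21 = 25
  -> s = B^a = 25

Answer: 25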